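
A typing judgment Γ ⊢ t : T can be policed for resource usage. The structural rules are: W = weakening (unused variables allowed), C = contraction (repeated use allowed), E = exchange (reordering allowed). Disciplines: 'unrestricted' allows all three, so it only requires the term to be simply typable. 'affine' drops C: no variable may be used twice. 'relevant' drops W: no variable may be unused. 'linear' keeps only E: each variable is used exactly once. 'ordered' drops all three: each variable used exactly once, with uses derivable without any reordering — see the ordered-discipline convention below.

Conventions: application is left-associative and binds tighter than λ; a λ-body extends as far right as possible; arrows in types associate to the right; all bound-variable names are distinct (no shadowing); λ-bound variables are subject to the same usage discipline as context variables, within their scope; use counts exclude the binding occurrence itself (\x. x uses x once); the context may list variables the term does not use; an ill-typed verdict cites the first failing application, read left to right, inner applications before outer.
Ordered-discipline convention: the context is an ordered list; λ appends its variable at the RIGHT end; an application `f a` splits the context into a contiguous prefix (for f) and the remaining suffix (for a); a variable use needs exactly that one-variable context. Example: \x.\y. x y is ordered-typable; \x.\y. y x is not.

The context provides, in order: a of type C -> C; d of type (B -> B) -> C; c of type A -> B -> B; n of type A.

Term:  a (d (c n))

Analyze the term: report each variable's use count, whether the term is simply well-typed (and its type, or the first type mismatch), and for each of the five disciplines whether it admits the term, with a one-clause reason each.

counts: a: 1×, d: 1×, c: 1×, n: 1×
uses in reading order: a, d, c, n
typing: the term checks, with type C
ordered ✓ (a, d, c, n: once each, no exchange needed)
linear ✓ (a, d, c, n: one use apiece)
affine ✓ (at most one use each (a, d, c, n))
relevant ✓ (none of a, d, c, n goes unused)
unrestricted ✓ (simply typable at C; W, C, E all held)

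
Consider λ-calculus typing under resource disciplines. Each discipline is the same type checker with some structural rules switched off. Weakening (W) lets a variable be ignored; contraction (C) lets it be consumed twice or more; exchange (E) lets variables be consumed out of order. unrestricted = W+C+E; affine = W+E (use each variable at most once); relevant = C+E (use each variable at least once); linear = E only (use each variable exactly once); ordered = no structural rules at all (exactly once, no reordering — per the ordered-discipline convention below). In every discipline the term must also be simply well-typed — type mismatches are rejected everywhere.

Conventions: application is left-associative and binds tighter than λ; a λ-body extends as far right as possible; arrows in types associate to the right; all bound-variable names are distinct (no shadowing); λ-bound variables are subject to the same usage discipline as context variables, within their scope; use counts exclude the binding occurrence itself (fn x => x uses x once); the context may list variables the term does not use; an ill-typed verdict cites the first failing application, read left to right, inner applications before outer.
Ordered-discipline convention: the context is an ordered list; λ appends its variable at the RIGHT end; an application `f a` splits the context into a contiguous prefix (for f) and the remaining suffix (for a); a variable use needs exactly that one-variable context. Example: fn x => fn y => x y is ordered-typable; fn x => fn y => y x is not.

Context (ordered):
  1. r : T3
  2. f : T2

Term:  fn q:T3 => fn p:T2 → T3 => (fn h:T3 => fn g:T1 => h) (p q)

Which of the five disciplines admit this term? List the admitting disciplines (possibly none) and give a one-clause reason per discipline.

admitted in: none
counts: r=0; f=0; q (λ-bound)=1; p (λ-bound)=1; h (λ-bound)=1; g (λ-bound)=0
left-to-right use order: h, p, q
typing: ill-typed: an argument T3 mismatches the expected T2
ordered: ✗, a type mismatch blocks all five
linear: ✗, the type mismatch rejects it
affine: ✗, not simply typable
relevant: ✗, fails simple typing
unrestricted: ✗, a type mismatch blocks all five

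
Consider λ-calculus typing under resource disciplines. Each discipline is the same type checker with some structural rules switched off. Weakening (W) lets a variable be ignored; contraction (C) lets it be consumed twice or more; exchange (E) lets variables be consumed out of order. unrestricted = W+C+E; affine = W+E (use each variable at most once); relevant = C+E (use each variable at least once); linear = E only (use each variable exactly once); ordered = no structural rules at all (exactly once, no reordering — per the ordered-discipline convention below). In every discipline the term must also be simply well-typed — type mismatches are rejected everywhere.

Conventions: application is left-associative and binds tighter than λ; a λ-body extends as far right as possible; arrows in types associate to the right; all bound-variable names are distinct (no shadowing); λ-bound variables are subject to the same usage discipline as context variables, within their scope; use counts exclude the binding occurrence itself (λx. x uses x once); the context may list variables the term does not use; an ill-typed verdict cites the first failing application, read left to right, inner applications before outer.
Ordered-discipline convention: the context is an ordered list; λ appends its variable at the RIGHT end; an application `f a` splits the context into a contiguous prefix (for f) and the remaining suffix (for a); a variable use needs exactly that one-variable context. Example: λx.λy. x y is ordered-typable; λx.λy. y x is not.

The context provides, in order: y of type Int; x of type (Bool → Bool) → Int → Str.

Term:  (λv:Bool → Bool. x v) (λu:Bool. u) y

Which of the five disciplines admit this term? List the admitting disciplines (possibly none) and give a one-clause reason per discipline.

admitted in: linear, affine, relevant, unrestricted
variable uses: y: 1×, x: 1×, v (λ-bound): 1×, u (λ-bound): 1×
left-to-right use order: x, v, u, y
typing: well-typed — term : Str
ordered: ✗, no contiguous prefix/suffix split fits x, v, u, y
linear: ✓, exactly-once usage across y, x, v, u
affine: ✓, at most one use each (y, x, v, u)
relevant: ✓, none of y, x, v, u goes unused
unrestricted: ✓, typability at Str is all that's needed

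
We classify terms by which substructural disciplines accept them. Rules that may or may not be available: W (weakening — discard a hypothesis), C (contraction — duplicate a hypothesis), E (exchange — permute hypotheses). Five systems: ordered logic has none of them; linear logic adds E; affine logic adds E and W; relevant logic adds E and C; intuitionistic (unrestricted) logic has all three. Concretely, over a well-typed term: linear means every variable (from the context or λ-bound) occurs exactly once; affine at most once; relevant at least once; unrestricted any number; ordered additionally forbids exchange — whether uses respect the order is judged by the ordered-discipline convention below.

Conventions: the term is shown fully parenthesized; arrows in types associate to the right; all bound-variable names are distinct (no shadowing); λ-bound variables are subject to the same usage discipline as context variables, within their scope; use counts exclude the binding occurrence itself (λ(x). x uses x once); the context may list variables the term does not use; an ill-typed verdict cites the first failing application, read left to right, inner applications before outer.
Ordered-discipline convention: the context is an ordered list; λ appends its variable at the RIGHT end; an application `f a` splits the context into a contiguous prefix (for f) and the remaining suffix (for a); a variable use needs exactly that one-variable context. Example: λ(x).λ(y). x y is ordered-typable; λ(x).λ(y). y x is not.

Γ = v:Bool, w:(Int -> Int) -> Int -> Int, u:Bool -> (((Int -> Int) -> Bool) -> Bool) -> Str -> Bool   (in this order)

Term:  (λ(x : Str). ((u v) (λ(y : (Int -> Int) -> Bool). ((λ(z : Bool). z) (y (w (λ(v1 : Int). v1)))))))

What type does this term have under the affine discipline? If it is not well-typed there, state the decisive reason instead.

term : Str -> Str -> Bool
counts: v=1, w=1, u=1, x [bound]=0, y [bound]=1, z [bound]=1, v1 [bound]=1
uses in reading order: u, v, z, y, w, v1
typing: the term checks, with type Str -> Str -> Bool
per-discipline verdicts: ordered ✗; linear ✗; affine ✓; relevant ✗; unrestricted ✓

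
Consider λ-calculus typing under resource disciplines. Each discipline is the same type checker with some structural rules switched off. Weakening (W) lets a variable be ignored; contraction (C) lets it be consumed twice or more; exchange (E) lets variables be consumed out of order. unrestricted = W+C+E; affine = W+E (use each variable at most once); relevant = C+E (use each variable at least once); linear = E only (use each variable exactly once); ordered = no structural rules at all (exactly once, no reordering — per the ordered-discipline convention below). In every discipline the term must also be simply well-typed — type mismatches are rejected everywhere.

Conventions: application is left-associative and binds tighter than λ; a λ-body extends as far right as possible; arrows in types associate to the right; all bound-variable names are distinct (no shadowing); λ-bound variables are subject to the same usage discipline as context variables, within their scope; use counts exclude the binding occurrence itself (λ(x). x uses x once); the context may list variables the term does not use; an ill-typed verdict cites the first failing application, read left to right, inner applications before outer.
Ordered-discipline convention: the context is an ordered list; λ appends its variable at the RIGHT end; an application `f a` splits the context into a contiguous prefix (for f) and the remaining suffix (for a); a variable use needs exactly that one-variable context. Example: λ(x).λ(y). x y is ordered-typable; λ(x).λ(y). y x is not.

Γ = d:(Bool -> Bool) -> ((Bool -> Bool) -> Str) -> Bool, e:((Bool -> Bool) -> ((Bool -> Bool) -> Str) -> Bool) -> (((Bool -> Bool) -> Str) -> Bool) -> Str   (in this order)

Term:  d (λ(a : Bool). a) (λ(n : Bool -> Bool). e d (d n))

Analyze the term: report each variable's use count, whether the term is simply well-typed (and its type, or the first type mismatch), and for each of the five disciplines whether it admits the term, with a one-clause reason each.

variable uses: d ×3, e ×1, a [bound] ×1, n [bound] ×1
uses in reading order: d, a, e, d, d, n
typing: well-typed at Bool
ordered ✗ (d ×3 used more than once (contraction))
linear ✗ (d ×3 used more than once (contraction))
affine ✗ (d ×3 used more than once (contraction))
relevant ✓ (every one of d, e, a, n appears)
unrestricted ✓ (typability at Bool is all that's needed)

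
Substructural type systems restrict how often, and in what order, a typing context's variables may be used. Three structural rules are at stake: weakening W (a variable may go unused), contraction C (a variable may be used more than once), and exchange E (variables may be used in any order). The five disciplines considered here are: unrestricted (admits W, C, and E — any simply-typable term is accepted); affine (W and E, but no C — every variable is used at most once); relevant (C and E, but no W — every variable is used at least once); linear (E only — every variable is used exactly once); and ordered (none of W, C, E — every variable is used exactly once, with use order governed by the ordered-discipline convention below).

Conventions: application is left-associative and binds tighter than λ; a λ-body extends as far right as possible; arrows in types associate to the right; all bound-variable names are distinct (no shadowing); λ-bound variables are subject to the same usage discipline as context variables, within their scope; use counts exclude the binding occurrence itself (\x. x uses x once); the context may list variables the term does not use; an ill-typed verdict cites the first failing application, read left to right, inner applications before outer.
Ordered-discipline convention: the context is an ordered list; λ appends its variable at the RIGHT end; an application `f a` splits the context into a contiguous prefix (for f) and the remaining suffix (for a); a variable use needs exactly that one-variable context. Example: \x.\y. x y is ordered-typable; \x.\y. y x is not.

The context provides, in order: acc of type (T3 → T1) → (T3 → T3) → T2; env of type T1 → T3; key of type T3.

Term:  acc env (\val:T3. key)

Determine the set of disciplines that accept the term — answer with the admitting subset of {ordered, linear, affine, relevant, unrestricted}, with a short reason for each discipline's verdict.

admitted by: none
use counts: acc: 1×; env: 1×; key: 1×; val [bound]: 0×
order of uses: acc, env, key
typing: ill-typed: an application expects T3 → T1 but receives T1 → T3
ordered: ✗ — the type mismatch rejects it
linear: ✗ — not simply typable
affine: ✗ — fails simple typing
relevant: ✗ — a type mismatch blocks all five
unrestricted: ✗ — the type mismatch rejects it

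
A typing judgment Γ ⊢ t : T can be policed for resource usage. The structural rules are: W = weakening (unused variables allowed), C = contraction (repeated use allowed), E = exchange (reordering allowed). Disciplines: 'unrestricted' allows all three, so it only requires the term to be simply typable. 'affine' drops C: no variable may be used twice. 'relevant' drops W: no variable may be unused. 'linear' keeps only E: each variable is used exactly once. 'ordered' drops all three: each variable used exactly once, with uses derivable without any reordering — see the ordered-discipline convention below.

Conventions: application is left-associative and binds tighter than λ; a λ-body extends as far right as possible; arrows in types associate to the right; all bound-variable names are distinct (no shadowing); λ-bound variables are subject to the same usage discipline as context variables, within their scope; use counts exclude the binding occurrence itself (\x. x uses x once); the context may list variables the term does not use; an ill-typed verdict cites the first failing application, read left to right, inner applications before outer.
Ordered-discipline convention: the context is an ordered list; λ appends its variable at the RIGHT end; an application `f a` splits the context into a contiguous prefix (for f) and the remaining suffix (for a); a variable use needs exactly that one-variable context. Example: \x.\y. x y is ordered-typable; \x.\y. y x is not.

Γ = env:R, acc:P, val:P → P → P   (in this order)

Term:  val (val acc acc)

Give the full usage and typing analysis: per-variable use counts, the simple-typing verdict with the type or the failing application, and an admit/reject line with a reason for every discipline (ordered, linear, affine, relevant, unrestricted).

variable uses: env ×0, acc ×2, val ×2
use order (left to right): val, val, acc, acc
typing: well-typed at P → P
ordered ✗ (uses contraction: acc ×2, val ×2; env left unused)
linear ✗ (uses contraction: acc ×2, val ×2; env left unused)
affine ✗ (uses contraction: acc ×2, val ×2)
relevant ✗ (env left unused)
unrestricted ✓ (well-typed at P → P; no restrictions here)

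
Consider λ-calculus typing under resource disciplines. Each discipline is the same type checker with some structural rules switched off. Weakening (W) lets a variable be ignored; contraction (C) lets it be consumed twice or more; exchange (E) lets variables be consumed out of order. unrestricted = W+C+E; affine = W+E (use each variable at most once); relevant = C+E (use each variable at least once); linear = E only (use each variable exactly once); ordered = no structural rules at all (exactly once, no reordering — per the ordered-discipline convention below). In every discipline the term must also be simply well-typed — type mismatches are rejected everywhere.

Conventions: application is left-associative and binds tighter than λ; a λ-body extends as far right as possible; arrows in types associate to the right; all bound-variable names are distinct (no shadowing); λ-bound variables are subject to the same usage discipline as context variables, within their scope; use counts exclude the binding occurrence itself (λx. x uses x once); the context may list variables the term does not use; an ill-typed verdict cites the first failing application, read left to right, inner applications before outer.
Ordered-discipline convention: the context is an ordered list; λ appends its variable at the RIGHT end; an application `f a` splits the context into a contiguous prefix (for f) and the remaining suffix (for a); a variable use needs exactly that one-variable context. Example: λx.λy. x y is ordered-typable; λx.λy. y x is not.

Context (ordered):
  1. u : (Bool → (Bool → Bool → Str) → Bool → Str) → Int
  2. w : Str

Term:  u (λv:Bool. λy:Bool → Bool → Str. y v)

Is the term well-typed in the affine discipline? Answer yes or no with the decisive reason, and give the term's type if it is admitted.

yes — u, w, v, y: no repeats, contraction unneeded; term : Int
usage: u=1; w=0; v (bound)=1; y (bound)=1
use order (left to right): u, y, v
typing: well-typed at Int
summary: ordered ✗, linear ✗, affine ✓, relevant ✗, unrestricted ✓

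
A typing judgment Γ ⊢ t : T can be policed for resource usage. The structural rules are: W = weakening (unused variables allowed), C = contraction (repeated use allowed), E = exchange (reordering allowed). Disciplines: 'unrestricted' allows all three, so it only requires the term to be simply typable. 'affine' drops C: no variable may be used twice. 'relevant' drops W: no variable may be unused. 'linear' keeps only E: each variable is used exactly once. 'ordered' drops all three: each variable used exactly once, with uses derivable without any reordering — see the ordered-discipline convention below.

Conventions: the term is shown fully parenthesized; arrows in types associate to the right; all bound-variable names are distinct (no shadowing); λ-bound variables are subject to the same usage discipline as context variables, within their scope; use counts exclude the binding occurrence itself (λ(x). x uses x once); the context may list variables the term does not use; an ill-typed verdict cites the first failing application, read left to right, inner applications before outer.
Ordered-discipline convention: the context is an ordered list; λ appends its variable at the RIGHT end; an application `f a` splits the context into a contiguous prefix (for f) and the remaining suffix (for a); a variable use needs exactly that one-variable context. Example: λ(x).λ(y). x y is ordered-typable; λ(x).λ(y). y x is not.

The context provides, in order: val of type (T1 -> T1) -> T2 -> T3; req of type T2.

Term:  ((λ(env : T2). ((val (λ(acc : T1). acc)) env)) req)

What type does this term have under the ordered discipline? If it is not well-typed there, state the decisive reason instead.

term : T3
variable uses: val: 1, req: 1, env (λ-bound): 1, acc (λ-bound): 1
order of uses: val, acc, env, req
typing: the term checks, with type T3
per-discipline verdicts: ordered ✓ | linear ✓ | affine ✓ | relevant ✓ | unrestricted ✓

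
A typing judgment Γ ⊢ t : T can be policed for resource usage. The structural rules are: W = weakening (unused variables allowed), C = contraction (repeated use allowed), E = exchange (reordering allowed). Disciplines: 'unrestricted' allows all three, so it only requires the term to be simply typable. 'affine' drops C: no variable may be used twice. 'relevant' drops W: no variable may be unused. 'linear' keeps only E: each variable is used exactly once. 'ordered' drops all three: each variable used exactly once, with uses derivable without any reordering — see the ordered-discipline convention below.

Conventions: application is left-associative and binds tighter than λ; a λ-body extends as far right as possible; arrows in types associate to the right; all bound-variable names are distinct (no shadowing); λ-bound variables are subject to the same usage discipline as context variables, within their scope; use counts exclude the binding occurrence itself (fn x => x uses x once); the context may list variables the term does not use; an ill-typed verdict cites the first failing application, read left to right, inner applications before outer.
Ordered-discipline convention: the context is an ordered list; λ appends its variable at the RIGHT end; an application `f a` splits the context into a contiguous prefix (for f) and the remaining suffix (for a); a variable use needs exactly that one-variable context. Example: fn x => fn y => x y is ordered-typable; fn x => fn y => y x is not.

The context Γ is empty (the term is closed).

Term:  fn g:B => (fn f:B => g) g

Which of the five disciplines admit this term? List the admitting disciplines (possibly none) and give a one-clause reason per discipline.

accepted by: unrestricted
usage: g (bound)=2; f (bound)=0
uses in reading order: g, g
typing: ✓ — B -> B
ordered: ✗ — g ×2 used more than once (contraction); f left unused
linear: ✗ — g ×2 used more than once (contraction); f left unused
affine: ✗ — g ×2 used more than once (contraction)
relevant: ✗ — f left unused
unrestricted: ✓ — typability at B -> B is all that's needed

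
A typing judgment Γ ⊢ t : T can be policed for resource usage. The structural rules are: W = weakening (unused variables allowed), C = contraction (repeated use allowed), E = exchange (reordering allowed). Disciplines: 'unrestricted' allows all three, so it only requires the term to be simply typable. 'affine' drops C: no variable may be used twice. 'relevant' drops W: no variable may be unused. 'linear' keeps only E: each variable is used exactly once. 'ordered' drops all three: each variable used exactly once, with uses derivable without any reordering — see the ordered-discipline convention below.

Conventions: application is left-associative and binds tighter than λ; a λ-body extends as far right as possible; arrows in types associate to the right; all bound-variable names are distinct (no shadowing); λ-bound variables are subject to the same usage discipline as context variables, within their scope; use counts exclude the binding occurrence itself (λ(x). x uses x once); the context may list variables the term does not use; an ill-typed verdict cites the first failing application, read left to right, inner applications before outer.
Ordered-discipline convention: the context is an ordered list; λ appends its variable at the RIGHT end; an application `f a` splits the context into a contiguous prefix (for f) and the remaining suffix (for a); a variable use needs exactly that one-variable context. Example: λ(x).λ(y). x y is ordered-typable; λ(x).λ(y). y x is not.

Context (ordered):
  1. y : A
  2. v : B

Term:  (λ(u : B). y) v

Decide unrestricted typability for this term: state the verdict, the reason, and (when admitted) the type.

yes — simply typable at A; W, C, E all held; term : A
use counts: y=1; v=1; u [bound]=0
left-to-right use order: y, v
typing: well-typed — term : A
across the five disciplines: ordered ✗ | linear ✗ | affine ✓ | relevant ✗ | unrestricted ✓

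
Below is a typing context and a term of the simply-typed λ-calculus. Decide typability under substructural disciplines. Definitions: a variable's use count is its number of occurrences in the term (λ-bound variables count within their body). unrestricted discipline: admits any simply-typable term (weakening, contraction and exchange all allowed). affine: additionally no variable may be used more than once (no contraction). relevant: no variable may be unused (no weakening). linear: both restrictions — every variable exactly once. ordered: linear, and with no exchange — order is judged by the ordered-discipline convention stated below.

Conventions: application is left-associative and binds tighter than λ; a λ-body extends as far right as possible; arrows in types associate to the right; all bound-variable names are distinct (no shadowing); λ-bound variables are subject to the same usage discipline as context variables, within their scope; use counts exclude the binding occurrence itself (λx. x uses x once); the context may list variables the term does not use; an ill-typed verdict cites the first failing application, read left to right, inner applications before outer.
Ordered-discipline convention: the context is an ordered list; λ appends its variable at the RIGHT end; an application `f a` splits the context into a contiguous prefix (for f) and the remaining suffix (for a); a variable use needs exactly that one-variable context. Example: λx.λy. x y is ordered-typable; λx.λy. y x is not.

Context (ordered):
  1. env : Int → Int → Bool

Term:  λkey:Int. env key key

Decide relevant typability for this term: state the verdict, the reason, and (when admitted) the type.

yes — at least one use each (env, key); term : Int → Bool
counts: env ×1; key (bound) ×2
order of uses: env, key, key
typing: well-typed at Int → Bool
all disciplines: ordered ✗, linear ✗, affine ✗, relevant ✓, unrestricted ✓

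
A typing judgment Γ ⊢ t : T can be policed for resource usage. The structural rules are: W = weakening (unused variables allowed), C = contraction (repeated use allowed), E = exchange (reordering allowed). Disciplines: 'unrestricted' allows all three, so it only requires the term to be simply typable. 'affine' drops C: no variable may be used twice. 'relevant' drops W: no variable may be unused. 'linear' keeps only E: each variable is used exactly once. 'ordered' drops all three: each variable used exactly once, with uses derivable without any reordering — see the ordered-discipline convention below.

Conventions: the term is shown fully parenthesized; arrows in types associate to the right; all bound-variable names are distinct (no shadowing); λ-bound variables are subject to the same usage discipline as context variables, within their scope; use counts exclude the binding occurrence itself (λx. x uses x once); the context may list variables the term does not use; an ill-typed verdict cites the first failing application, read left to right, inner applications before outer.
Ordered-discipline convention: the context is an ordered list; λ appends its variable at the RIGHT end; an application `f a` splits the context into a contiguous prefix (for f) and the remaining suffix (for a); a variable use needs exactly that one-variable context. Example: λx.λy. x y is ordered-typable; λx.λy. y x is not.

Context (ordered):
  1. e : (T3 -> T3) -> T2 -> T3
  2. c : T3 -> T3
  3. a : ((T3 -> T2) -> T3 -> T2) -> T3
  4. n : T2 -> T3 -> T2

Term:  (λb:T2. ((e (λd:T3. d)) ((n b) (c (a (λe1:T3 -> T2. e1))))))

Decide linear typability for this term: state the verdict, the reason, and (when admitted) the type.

yes — each of e, c, a, n, b, d, e1 used exactly once; term : T2 -> T3
counts: e=1, c=1, a=1, n=1, b [bound]=1, d [bound]=1, e1 [bound]=1
left-to-right use order: e, d, n, b, c, a, e1
typing: well-typed at T2 -> T3
per-discipline verdicts: ordered ✗ · linear ✓ · affine ✓ · relevant ✓ · unrestricted ✓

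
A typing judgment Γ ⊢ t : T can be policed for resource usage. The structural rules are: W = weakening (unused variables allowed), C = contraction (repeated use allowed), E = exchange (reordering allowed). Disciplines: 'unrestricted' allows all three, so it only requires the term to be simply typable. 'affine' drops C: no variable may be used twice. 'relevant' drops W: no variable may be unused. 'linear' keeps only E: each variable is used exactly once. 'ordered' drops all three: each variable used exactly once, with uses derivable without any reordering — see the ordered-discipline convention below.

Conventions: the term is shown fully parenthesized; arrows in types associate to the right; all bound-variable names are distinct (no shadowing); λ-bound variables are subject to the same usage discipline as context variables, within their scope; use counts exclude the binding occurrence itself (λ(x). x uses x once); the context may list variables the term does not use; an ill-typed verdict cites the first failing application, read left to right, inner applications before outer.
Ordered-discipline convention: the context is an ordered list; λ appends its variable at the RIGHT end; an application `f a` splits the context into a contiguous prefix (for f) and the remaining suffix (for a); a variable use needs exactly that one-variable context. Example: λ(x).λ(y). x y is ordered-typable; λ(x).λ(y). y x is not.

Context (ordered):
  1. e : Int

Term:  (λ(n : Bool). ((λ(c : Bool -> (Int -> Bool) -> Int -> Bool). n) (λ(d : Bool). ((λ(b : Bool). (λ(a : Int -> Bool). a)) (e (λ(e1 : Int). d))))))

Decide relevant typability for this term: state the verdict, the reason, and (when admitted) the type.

no — the type mismatch rejects it
variable uses: e: 1×, n (λ-bound): 1×, c (λ-bound): 0×, d (λ-bound): 1×, b (λ-bound): 0×, a (λ-bound): 1×, e1 (λ-bound): 0×
order of uses: n, a, e, d
typing: ill-typed: applying a non-function (Int)
across the five disciplines: ordered ✗, linear ✗, affine ✗, relevant ✗, unrestricted ✗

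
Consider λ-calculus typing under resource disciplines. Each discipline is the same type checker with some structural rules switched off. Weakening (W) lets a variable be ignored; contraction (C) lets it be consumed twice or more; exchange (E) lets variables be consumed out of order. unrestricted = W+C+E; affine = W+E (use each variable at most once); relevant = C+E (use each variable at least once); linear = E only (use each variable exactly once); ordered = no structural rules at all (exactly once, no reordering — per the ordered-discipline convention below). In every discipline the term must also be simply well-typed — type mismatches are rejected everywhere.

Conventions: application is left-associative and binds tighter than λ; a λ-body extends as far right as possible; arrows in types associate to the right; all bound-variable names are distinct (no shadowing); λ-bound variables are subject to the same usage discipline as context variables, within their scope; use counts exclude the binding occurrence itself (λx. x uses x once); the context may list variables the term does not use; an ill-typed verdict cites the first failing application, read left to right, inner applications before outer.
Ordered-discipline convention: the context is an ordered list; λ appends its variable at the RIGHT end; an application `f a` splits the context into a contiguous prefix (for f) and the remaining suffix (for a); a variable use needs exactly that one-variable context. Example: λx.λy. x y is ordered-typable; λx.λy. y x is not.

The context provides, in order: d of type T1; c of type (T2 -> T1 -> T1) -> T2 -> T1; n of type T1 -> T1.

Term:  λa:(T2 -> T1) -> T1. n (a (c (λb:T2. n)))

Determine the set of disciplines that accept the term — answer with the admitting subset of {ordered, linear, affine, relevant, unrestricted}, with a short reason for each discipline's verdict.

admitted by: unrestricted
usage: d=0, c=1, n=2, a (bound)=1, b (bound)=0
uses in reading order: n, a, c, n
typing: well-typed at ((T2 -> T1) -> T1) -> T1
ordered: ✗, repeated use of n ×2; needs weakening: d, b unused
linear: ✗, repeated use of n ×2; needs weakening: d, b unused
affine: ✗, repeated use of n ×2
relevant: ✗, needs weakening: d, b unused
unrestricted: ✓, well-typed at ((T2 -> T1) -> T1) -> T1; no restrictions here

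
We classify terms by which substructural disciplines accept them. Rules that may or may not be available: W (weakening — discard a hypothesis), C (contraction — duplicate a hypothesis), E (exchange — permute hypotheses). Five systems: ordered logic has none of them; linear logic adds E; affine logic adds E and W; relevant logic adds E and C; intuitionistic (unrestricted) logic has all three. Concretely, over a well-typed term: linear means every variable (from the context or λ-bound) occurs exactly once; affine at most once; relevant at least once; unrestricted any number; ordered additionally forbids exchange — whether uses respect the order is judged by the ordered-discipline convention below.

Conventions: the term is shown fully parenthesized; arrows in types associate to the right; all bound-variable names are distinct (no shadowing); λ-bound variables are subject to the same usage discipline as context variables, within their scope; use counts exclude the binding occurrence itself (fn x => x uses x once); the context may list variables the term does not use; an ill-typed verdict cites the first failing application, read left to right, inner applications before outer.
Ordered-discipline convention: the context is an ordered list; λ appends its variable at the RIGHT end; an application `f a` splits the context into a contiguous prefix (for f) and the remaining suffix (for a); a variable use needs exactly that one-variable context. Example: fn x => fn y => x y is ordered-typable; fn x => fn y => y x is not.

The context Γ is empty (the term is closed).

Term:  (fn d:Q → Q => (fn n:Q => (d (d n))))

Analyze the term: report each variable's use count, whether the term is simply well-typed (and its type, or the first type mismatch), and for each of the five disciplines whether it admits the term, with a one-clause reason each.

counts: d (bound)=2; n (bound)=1
order of uses: d, d, n
typing: ✓ — (Q → Q) → Q → Q
ordered ✗ (uses contraction: d ×2)
linear ✗ (uses contraction: d ×2)
affine ✗ (uses contraction: d ×2)
relevant ✓ (at least one use each (d, n))
unrestricted ✓ (typability at (Q → Q) → Q → Q is all that's needed)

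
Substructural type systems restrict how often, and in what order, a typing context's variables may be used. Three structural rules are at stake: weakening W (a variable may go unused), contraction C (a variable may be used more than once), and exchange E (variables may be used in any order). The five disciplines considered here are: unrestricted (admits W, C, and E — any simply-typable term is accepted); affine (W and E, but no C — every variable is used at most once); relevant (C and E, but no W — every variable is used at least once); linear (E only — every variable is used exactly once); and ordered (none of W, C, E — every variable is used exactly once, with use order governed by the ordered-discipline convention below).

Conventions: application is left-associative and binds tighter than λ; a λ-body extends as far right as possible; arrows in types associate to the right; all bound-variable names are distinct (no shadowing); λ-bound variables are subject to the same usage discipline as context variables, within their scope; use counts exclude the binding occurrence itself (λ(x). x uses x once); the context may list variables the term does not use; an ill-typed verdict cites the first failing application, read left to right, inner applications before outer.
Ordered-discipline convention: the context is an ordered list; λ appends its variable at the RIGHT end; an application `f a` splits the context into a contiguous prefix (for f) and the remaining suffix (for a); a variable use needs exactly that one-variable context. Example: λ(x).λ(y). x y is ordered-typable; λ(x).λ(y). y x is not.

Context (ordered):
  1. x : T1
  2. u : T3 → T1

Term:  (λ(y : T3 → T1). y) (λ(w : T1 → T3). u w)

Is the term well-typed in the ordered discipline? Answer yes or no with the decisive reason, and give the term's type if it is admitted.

no — a type mismatch blocks all five
use counts: x=0, u=1, y (bound)=1, w (bound)=1
uses in reading order: y, u, w
typing: ill-typed: an application expects T3 but receives T1 → T3
per-discipline verdicts: ordered ✗, linear ✗, affine ✗, relevant ✗, unrestricted ✗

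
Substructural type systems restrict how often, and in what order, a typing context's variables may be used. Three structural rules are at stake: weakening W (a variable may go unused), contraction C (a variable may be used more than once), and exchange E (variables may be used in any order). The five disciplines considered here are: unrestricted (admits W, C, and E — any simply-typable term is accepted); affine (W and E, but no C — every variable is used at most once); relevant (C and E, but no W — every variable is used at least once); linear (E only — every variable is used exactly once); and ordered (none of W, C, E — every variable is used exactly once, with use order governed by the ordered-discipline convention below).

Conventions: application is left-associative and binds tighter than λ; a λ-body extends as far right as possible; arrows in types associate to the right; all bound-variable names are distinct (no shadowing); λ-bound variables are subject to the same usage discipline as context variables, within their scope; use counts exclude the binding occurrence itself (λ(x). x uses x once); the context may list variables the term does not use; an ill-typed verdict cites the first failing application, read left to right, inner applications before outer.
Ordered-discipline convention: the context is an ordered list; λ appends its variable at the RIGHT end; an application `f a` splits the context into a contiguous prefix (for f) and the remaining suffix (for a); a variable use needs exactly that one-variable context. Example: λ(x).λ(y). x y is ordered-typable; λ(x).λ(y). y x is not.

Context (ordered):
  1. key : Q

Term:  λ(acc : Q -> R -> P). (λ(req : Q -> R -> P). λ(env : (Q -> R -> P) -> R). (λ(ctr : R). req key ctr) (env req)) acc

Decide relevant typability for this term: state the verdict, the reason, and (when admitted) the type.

yes — every one of key, acc, req, env, ctr appears; term : (Q -> R -> P) -> ((Q -> R -> P) -> R) -> P
variable uses: key: 1×, acc (λ-bound): 1×, req (λ-bound): 2×, env (λ-bound): 1×, ctr (λ-bound): 1×
uses in reading order: req, key, ctr, env, req, acc
typing: ✓ — (Q -> R -> P) -> ((Q -> R -> P) -> R) -> P
per-discipline verdicts: ordered ✗, linear ✗, affine ✗, relevant ✓, unrestricted ✓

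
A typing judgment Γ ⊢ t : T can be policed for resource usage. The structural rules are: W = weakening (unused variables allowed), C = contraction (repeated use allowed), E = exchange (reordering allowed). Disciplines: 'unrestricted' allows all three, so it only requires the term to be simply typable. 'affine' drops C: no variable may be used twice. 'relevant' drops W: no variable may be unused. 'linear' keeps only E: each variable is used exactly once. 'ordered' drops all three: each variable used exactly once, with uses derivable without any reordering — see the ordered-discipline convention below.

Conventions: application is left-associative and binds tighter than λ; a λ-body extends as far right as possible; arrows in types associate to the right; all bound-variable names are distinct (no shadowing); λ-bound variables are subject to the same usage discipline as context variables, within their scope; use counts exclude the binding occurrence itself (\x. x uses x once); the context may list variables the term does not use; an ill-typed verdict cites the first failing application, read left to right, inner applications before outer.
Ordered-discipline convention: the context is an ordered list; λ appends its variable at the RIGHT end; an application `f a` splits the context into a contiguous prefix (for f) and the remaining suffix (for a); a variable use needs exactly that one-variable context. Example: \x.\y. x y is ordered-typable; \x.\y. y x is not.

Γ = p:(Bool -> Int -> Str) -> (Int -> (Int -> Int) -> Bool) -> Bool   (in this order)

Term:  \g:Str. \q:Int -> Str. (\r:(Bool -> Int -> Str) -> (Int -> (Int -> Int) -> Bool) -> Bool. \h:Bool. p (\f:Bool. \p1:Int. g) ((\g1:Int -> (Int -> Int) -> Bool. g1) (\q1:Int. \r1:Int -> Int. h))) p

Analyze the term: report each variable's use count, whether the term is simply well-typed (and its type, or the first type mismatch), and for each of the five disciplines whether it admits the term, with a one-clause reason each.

variable uses: p=2, g [bound]=1, q [bound]=0, r [bound]=0, h [bound]=1, f [bound]=0, p1 [bound]=0, g1 [bound]=1, q1 [bound]=0, r1 [bound]=0
use order (left to right): p, g, g1, h, p
typing: the term checks, with type Str -> (Int -> Str) -> Bool -> Bool
ordered: ✗ — uses contraction: p ×2; q, r, f, p1, q1, r1 never used (weakening)
linear: ✗ — uses contraction: p ×2; q, r, f, p1, q1, r1 never used (weakening)
affine: ✗ — uses contraction: p ×2
relevant: ✗ — q, r, f, p1, q1, r1 never used (weakening)
unrestricted: ✓ — typability at Str -> (Int -> Str) -> Bool -> Bool is all that's needed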